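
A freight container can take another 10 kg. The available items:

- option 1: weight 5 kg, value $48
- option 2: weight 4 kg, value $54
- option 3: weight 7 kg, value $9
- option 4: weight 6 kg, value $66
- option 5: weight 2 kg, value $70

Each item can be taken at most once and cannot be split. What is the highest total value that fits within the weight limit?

$136

Check high-value combinations within 10 kg:
- option 4+option 5: weight 6+2=8, value 66+70=136
- option 2+option 5: weight 4+2=6, value 54+70=124
- option 2+option 4: weight 4+6=10, value 54+66=120
- option 1+option 5: weight 5+2=7, value 48+70=118
- option 1+option 2: weight 5+4=9, value 48+54=102
Best: $136.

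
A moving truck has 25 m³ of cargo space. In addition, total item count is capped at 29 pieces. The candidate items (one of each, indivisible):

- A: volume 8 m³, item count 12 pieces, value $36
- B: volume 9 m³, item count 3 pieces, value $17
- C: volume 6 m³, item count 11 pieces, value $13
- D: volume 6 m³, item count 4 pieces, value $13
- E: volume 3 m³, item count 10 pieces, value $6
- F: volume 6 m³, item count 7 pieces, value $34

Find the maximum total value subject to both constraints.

Feasible sets respecting both limits:
- A+B+F: volume 23, item count 22, value 87
- A+D+F: volume 20, item count 23, value 83
- A+E+F: volume 17, item count 29, value 76
Best: $87.

$87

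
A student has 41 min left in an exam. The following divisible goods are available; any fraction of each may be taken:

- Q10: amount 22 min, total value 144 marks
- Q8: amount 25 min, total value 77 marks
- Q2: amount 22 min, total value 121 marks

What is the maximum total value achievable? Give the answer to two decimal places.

Take in order of value per unit:
- Q10 (144/22 per unit): all 22 → value 144, running total 144.00
- Q2 (121/22 per unit): 19 of 22 → value 19×121/22 = 104.5000, running total 248.50
Total 248.50.

248.50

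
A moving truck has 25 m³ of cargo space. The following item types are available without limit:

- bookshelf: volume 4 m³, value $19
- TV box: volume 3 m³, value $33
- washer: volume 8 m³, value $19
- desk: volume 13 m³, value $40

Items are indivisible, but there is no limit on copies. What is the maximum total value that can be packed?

$264

Best value-per-unit is TV box at 33/3, and filling with it alone uses volume 8×3=24. No mix of the others beats 8×33 = 264.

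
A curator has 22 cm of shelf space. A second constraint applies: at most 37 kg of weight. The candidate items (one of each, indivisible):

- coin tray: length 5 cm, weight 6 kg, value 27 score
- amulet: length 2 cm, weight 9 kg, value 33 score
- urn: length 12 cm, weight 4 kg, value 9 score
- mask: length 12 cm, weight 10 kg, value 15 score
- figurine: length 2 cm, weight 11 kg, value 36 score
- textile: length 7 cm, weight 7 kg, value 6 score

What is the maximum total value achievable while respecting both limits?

111 score

Feasible sets respecting both limits:
- coin tray+amulet+mask+figurine: length 21, weight 36, value 111
- coin tray+amulet+urn+figurine: length 21, weight 30, value 105
- coin tray+amulet+figurine+textile: length 16, weight 33, value 102
- coin tray+amulet+figurine: length 9, weight 26, value 96
Best: 111 score.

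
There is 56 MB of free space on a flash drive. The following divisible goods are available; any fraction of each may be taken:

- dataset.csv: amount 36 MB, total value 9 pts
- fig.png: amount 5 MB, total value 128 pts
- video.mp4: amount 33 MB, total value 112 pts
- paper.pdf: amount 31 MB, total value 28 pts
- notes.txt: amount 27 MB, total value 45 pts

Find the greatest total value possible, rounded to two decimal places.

270.00

Take in order of value per unit:
- fig.png (128/5 per unit): all 5 → value 128, running total 128.00
- video.mp4 (112/33 per unit): all 33 → value 112, running total 240.00
- notes.txt (45/27 per unit): 18 of 27 → value 18×45/27 = 30.0000, running total 270.00
Total 270.00.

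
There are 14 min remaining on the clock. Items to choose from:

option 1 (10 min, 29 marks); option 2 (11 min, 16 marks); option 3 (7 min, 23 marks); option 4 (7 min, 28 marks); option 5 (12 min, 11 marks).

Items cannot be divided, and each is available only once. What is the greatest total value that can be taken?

Check high-value combinations within 14 min:
- option 3+option 4: time 7+7=14, value 23+28=51
- option 1: time 10, value 29
- option 4: time 7, value 28
- option 3: time 7, value 23
Best: 51 marks.

51 marks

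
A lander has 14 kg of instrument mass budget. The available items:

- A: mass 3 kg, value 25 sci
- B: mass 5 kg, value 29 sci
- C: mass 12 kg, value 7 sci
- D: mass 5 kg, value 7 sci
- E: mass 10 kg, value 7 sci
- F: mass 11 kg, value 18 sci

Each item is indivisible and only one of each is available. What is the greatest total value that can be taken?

61 sci

Check high-value combinations within 14 kg:
- A+B+D: mass 3+5+5=13, value 25+29+7=61
- A+B: mass 3+5=8, value 25+29=54
- A+F: mass 3+11=14, value 25+18=43
Best: 61 sci.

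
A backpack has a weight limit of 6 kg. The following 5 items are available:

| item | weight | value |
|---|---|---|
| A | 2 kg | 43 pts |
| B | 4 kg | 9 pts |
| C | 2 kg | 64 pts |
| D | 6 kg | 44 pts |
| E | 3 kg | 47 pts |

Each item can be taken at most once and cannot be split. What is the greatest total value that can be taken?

Check high-value combinations within 6 kg:
- C+E: weight 2+3=5, value 64+47=111
- A+C: weight 2+2=4, value 43+64=107
- A+E: weight 2+3=5, value 43+47=90
- B+C: weight 4+2=6, value 9+64=73
- C: weight 2, value 64
Best: 111 pts.

111 pts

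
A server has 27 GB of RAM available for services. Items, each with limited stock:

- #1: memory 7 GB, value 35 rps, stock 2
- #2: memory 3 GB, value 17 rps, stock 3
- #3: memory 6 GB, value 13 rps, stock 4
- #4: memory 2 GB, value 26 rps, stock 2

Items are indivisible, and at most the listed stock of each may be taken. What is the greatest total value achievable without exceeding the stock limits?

173 rps

Top feasible selections:
- 2×#1 + 3×#2 + 2×#4: memory 27, value 173
- 2×#1 + 2×#2 + 2×#4: memory 24, value 156
Best: 173 rps.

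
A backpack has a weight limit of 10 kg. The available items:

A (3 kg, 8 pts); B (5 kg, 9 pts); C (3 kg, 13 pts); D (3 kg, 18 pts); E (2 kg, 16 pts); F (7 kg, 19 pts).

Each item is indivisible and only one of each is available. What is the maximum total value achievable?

This is a 0/1 knapsack; check combinations near the capacity.
- C+D+E: weight 3+3+2=8, value 13+18+16=47
- B+D+E: weight 5+3+2=10, value 9+18+16=43
- A+D+E: weight 3+3+2=8, value 8+18+16=42
- A+C+D: weight 3+3+3=9, value 8+13+18=39
- B+C+E: weight 5+3+2=10, value 9+13+16=38
Best: 47 pts.

47 pts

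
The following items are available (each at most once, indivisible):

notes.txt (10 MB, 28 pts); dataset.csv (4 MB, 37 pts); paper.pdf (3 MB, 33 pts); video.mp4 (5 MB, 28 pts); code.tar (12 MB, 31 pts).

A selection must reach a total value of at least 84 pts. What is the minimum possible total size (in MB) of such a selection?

12

Subsets with value ≥ 84, sorted by total size:
- dataset.csv+paper.pdf+video.mp4: size 12, value 98
- notes.txt+dataset.csv+paper.pdf: size 17, value 98
- notes.txt+paper.pdf+video.mp4: size 18, value 89
Minimum size: 12 MB.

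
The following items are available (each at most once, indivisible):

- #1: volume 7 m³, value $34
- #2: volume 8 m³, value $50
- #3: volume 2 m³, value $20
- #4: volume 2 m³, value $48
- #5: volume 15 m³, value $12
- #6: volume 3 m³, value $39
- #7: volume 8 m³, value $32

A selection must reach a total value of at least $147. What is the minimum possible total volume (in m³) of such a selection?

15

Subsets with value ≥ 147, sorted by total volume:
- #2+#3+#4+#6: volume 15, value 157
- #1+#2+#3+#4: volume 19, value 152
- #1+#2+#4+#6: volume 20, value 171
Minimum volume: 15 m³.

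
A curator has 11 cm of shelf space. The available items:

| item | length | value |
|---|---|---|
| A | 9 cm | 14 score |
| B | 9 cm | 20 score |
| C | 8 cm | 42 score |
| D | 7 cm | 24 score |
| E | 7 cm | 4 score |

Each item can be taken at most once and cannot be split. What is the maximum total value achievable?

Check high-value combinations within 11 cm:
- C: length 8, value 42
- D: length 7, value 24
- B: length 9, value 20
- A: length 9, value 14
- E: length 7, value 4
Best: 42 score.

42 score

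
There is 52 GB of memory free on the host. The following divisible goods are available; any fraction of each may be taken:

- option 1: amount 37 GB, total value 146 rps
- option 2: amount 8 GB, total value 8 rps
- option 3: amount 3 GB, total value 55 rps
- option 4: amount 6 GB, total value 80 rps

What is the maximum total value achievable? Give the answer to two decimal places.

287.00

Take in order of value per unit:
- option 3 (55/3 per unit): all 3 → value 55, running total 55.00
- option 4 (80/6 per unit): all 6 → value 80, running total 135.00
- option 1 (146/37 per unit): all 37 → value 146, running total 281.00
- option 2 (8/8 per unit): 6 of 8 → value 6×8/8 = 6.0000, running total 287.00
Total 287.00.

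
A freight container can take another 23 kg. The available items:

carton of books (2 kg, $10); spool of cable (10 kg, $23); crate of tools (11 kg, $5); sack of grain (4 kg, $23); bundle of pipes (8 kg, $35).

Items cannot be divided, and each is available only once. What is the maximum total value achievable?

Check high-value combinations within 23 kg:
- spool of cable+sack of grain+bundle of pipes: weight 10+4+8=22, value 23+23+35=81
- carton of books+sack of grain+bundle of pipes: weight 2+4+8=14, value 10+23+35=68
- carton of books+spool of cable+bundle of pipes: weight 2+10+8=20, value 10+23+35=68
- crate of tools+sack of grain+bundle of pipes: weight 11+4+8=23, value 5+23+35=63
- sack of grain+bundle of pipes: weight 4+8=12, value 23+35=58
Best: $81.

$81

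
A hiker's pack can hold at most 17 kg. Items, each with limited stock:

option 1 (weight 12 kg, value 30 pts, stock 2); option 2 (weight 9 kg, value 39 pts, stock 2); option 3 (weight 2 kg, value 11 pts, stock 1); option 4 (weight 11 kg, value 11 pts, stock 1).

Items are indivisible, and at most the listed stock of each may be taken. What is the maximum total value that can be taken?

Best selections within weight 17 and stock limits:
- 1×option 2 + 1×option 3: weight 11, value 50
- 1×option 1 + 1×option 3: weight 14, value 41
- 1×option 2: weight 9, value 39
- 1×option 1: weight 12, value 30
Best: 50 pts.

50 pts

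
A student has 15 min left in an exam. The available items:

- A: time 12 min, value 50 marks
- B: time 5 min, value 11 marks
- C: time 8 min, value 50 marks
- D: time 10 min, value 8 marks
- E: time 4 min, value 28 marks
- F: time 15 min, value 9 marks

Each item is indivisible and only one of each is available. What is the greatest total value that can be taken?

Check high-value combinations within 15 min:
- C+E: time 8+4=12, value 50+28=78
- B+C: time 5+8=13, value 11+50=61
- C: time 8, value 50
- A: time 12, value 50
- B+E: time 5+4=9, value 11+28=39
Best: 78 marks.

78 marks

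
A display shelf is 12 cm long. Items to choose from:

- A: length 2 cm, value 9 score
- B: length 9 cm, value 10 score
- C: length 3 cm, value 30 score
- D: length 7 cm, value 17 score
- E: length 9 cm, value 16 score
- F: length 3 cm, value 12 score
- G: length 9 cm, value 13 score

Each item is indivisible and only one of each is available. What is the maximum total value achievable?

Check high-value combinations within 12 cm:
- A+C+D: length 2+3+7=12, value 9+30+17=56
- A+C+F: length 2+3+3=8, value 9+30+12=51
- C+D: length 3+7=10, value 30+17=47
- C+E: length 3+9=12, value 30+16=46
Best: 56 score.

56 score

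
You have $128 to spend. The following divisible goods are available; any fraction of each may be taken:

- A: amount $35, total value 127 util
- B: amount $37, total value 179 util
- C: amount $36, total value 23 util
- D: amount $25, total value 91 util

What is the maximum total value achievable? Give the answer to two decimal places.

Take in order of value per unit:
- B (179/37 per unit): all 37 → value 179, running total 179.00
- D (91/25 per unit): all 25 → value 91, running total 270.00
- A (127/35 per unit): all 35 → value 127, running total 397.00
- C (23/36 per unit): 31 of 36 → value 31×23/36 = 19.8056, running total 416.81
Total 416.81.

416.81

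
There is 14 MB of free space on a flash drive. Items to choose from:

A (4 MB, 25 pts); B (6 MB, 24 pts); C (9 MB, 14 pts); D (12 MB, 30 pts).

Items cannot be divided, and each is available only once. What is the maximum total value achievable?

49 pts

This is a 0/1 knapsack; check combinations near the capacity.
- A+B: size 4+6=10, value 25+24=49
- A+C: size 4+9=13, value 25+14=39
- D: size 12, value 30
Best: 49 pts.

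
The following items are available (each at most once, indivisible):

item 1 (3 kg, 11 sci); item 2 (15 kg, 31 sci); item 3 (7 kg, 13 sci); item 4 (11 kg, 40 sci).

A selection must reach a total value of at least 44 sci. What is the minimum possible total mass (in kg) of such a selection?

14

Subsets with value ≥ 44, sorted by total mass:
- item 1+item 4: mass 14, value 51
- item 3+item 4: mass 18, value 53
- item 1+item 3+item 4: mass 21, value 64
Minimum mass: 14 kg.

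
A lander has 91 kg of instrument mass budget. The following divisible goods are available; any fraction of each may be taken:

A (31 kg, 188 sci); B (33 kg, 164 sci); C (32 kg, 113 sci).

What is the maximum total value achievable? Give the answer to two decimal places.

Take in order of value per unit:
- A (188/31 per unit): all 31 → value 188, running total 188.00
- B (164/33 per unit): all 33 → value 164, running total 352.00
- C (113/32 per unit): 27 of 32 → value 27×113/32 = 95.3438, running total 447.34
Total 447.34.

447.34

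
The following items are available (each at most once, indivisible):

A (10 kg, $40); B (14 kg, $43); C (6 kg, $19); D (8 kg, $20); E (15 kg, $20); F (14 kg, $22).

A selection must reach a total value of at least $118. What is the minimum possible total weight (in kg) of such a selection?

38

Subsets with value ≥ 118, sorted by total weight:
- A+B+C+D: weight 38, value 122
- A+B+C+F: weight 44, value 124
- A+B+C+E: weight 45, value 122
Minimum weight: 38 kg.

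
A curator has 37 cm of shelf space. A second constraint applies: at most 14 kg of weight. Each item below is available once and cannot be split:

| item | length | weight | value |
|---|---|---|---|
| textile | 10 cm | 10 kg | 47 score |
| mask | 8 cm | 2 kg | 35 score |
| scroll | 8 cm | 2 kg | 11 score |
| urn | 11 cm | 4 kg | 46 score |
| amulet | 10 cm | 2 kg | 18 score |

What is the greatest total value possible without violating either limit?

110 score

Feasible sets respecting both limits:
- mask+scroll+urn+amulet: length 37, weight 10, value 110
- textile+mask+amulet: length 28, weight 14, value 100
- mask+urn+amulet: length 29, weight 8, value 99
Best: 110 score.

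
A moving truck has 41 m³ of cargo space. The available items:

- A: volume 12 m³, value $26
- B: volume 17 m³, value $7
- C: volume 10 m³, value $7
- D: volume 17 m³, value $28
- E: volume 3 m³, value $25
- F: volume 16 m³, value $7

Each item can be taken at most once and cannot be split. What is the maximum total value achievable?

$79

Check high-value combinations within 41 m³:
- A+D+E: volume 12+17+3=32, value 26+28+25=79
- A+C+E+F: volume 12+10+3+16=41, value 26+7+25+7=65
- A+C+D: volume 12+10+17=39, value 26+7+28=61
- C+D+E: volume 10+17+3=30, value 7+28+25=60
- D+E+F: volume 17+3+16=36, value 28+25+7=60
Best: $79.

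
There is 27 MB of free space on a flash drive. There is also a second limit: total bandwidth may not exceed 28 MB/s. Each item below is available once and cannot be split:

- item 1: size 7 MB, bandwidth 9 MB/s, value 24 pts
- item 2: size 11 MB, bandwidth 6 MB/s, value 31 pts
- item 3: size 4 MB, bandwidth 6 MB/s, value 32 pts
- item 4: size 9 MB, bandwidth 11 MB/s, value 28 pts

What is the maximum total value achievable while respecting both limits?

Feasible sets respecting both limits:
- item 2+item 3+item 4: size 24, bandwidth 23, value 91
- item 1+item 2+item 3: size 22, bandwidth 21, value 87
- item 1+item 3+item 4: size 20, bandwidth 26, value 84
- item 1+item 2+item 4: size 27, bandwidth 26, value 83
Best: 91 pts.

91 pts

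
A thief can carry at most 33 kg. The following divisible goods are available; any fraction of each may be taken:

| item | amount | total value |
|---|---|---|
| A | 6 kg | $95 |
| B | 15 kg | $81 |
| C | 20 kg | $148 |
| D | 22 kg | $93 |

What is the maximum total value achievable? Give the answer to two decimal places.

Take in order of value per unit:
- A (95/6 per unit): all 6 → value 95, running total 95.00
- C (148/20 per unit): all 20 → value 148, running total 243.00
- B (81/15 per unit): 7 of 15 → value 7×81/15 = 37.8000, running total 280.80
Total 280.80.

280.80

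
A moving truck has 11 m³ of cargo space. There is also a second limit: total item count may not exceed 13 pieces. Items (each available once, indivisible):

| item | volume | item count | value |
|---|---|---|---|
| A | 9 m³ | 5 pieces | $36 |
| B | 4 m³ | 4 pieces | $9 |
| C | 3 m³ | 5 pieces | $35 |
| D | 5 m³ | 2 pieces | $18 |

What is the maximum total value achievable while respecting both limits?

$53

Feasible sets respecting both limits:
- C+D: volume 8, item count 7, value 53
- B+C: volume 7, item count 9, value 44
- A: volume 9, item count 5, value 36
Best: $53.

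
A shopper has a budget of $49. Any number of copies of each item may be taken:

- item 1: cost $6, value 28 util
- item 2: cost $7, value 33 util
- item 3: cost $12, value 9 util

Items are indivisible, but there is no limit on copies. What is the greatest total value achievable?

231 util

Best value-per-unit is item 2 at 33/7, and filling with it alone uses cost 7×7=49. No mix of the others beats 7×33 = 231.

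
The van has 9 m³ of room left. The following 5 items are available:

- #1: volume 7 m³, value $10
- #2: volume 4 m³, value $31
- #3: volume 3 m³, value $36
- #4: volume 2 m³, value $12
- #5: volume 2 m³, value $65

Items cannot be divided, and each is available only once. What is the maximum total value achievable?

Check high-value combinations within 9 m³:
- #2+#3+#5: volume 4+3+2=9, value 31+36+65=132
- #3+#4+#5: volume 3+2+2=7, value 36+12+65=113
- #2+#4+#5: volume 4+2+2=8, value 31+12+65=108
Best: $132.

$132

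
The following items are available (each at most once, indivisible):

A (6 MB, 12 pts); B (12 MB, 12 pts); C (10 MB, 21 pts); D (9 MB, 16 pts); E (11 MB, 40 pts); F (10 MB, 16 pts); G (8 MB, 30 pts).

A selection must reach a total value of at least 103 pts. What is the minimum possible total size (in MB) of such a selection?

Subsets with value ≥ 103, sorted by total size:
- A+C+E+G: size 35, value 103
- C+D+E+G: size 38, value 107
- C+E+F+G: size 39, value 107
Minimum size: 35 MB.

35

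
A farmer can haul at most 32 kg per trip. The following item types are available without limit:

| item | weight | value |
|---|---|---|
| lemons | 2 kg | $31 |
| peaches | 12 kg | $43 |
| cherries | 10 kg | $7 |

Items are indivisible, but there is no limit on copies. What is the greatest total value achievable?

Best value-per-unit is lemons at 31/2, and filling with it alone uses weight 16×2=32. No mix of the others beats 16×31 = 496.

$496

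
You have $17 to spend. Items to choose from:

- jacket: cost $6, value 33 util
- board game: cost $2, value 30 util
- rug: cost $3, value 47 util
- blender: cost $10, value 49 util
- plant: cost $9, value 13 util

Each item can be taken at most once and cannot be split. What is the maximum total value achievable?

Check high-value combinations within $17:
- board game+rug+blender: cost 2+3+10=15, value 30+47+49=126
- jacket+board game+rug: cost 6+2+3=11, value 33+30+47=110
- rug+blender: cost 3+10=13, value 47+49=96
Best: 126 util.

126 util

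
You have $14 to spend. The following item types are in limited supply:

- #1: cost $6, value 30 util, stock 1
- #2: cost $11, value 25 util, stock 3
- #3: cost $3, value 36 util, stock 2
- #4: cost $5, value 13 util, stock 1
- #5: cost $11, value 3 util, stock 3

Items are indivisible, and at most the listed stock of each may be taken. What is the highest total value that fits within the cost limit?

102 util

Best selections within cost 14 and stock limits:
- 1×#1 + 2×#3: cost 12, value 102
- 2×#3 + 1×#4: cost 11, value 85
Best: 102 util.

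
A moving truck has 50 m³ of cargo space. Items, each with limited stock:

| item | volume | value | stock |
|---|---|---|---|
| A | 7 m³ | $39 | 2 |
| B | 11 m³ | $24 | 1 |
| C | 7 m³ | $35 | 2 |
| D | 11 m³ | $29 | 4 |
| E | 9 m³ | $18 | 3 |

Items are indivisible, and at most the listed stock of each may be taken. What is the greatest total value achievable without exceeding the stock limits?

Top feasible selections:
- 2×A + 2×C + 2×D: volume 50, value 206
- 2×A + 1×B + 2×C + 1×D: volume 50, value 201
Best: $206.

$206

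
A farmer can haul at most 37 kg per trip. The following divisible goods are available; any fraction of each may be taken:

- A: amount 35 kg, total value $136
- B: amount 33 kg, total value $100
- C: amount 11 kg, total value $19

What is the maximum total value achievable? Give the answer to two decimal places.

Take in order of value per unit:
- A (136/35 per unit): all 35 → value 136, running total 136.00
- B (100/33 per unit): 2 of 33 → value 2×100/33 = 6.0606, running total 142.06
Total 142.06.

142.06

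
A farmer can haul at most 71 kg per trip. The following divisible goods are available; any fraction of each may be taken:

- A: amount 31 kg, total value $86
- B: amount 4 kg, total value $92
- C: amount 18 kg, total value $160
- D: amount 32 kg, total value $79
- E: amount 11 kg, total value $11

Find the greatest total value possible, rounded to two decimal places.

382.44

Take in order of value per unit:
- B (92/4 per unit): all 4 → value 92, running total 92.00
- C (160/18 per unit): all 18 → value 160, running total 252.00
- A (86/31 per unit): all 31 → value 86, running total 338.00
- D (79/32 per unit): 18 of 32 → value 18×79/32 = 44.4375, running total 382.44
Total 382.44.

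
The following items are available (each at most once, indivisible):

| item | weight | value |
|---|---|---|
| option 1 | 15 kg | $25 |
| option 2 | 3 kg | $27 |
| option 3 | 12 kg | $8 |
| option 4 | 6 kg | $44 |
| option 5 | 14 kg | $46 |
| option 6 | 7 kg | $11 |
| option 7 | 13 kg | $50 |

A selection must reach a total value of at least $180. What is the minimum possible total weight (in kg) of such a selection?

51

Subsets with value ≥ 180, sorted by total weight:
- option 1+option 2+option 4+option 5+option 7: weight 51, value 192
- option 2+option 3+option 4+option 5+option 6+option 7: weight 55, value 186
Minimum weight: 51 kg.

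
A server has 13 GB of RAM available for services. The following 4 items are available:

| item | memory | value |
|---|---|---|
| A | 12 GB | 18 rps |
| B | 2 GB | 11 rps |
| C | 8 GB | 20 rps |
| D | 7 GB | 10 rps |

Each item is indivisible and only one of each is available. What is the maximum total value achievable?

31 rps

Check high-value combinations within 13 GB:
- B+C: memory 2+8=10, value 11+20=31
- B+D: memory 2+7=9, value 11+10=21
- C: memory 8, value 20
Best: 31 rps.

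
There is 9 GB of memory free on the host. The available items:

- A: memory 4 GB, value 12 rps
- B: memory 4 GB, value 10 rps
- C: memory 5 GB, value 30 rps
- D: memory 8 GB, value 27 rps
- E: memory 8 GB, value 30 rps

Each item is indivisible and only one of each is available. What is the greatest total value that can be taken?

Check high-value combinations within 9 GB:
- A+C: memory 4+5=9, value 12+30=42
- B+C: memory 4+5=9, value 10+30=40
- C: memory 5, value 30
- E: memory 8, value 30
- D: memory 8, value 27
Best: 42 rps.

42 rps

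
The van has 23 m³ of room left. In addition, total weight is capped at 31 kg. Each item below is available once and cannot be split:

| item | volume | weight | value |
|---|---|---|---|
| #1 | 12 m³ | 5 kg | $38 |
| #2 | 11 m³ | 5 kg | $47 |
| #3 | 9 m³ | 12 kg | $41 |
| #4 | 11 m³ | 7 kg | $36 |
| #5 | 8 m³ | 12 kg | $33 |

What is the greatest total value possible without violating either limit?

Feasible sets respecting both limits:
- #2+#3: volume 20, weight 17, value 88
- #1+#2: volume 23, weight 10, value 85
- #2+#4: volume 22, weight 12, value 83
- #2+#5: volume 19, weight 17, value 80
Best: $88.

$88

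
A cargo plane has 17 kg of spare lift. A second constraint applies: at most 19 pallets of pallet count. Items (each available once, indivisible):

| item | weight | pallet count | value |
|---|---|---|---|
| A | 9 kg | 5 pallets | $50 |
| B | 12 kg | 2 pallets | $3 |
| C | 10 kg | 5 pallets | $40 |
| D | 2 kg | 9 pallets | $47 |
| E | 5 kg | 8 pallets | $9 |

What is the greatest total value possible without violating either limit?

Feasible sets respecting both limits:
- A+D: weight 11, pallet count 14, value 97
- C+D: weight 12, pallet count 14, value 87
- A+E: weight 14, pallet count 13, value 59
Best: $97.

$97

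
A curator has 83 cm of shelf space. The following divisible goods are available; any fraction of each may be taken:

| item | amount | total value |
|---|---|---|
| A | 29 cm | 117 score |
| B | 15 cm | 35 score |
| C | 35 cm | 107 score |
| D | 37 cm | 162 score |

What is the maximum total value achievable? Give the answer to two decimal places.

330.97

Take in order of value per unit:
- D (162/37 per unit): all 37 → value 162, running total 162.00
- A (117/29 per unit): all 29 → value 117, running total 279.00
- C (107/35 per unit): 17 of 35 → value 17×107/35 = 51.9714, running total 330.97
Total 330.97.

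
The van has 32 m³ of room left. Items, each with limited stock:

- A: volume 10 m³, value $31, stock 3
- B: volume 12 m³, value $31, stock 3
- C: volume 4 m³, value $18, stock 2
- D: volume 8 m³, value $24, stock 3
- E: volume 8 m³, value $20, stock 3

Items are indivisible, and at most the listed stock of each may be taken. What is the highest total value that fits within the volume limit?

$108

Best selections within volume 32 and stock limits:
- 2×C + 3×D: volume 32, value 108
- 2×C + 2×D + 1×E: volume 32, value 104
- 2×A + 1×C + 1×D: volume 32, value 104
Best: $108.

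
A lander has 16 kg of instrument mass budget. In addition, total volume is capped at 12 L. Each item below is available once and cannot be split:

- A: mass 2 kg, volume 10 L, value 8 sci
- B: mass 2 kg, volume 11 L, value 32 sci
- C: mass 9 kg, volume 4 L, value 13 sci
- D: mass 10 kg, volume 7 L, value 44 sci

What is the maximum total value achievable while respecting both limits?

44 sci

Feasible sets respecting both limits:
- D: mass 10, volume 7, value 44
- B: mass 2, volume 11, value 32
- C: mass 9, volume 4, value 13
Best: 44 sci.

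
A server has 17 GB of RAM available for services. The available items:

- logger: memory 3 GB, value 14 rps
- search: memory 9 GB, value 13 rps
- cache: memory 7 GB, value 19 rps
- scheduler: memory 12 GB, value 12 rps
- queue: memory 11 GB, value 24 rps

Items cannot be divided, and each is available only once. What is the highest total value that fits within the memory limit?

Check high-value combinations within 17 GB:
- logger+queue: memory 3+11=14, value 14+24=38
- logger+cache: memory 3+7=10, value 14+19=33
- search+cache: memory 9+7=16, value 13+19=32
Best: 38 rps.

38 rps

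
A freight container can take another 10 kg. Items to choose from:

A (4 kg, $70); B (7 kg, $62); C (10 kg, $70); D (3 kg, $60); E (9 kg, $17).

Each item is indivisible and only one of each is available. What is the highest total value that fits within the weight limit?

$130

Check high-value combinations within 10 kg:
- A+D: weight 4+3=7, value 70+60=130
- B+D: weight 7+3=10, value 62+60=122
- A: weight 4, value 70
- C: weight 10, value 70
Best: $130.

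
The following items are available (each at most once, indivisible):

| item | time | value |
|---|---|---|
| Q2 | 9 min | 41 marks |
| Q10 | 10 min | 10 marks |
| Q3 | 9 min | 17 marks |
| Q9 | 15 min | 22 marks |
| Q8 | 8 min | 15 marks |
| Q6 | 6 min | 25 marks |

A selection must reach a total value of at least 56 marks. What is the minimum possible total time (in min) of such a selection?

Subsets with value ≥ 56, sorted by total time:
- Q2+Q6: time 15, value 66
- Q2+Q8: time 17, value 56
Minimum time: 15 min.

15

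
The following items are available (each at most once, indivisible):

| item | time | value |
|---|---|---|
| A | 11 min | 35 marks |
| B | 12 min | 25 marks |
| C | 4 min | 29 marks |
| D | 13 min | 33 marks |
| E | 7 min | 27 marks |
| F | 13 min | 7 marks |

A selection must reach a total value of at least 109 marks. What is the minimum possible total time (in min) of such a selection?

Subsets with value ≥ 109, sorted by total time:
- A+B+C+E: time 34, value 116
- A+C+D+E: time 35, value 124
Minimum time: 34 min.

34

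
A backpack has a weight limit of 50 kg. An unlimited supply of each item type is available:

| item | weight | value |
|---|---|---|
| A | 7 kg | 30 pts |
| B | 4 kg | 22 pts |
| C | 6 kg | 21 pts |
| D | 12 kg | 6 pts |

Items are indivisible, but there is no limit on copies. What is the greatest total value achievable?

Best value-per-unit is B at 22/4, and filling with it alone uses weight 12×4=48. No mix of the others beats 12×22 = 264.

264 pts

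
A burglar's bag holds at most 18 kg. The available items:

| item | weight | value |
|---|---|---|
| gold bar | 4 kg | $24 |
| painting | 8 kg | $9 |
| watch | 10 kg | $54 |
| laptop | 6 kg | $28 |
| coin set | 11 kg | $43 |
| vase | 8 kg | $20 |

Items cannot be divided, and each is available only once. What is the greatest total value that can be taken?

Check high-value combinations within 18 kg:
- watch+laptop: weight 10+6=16, value 54+28=82
- gold bar+watch: weight 4+10=14, value 24+54=78
- watch+vase: weight 10+8=18, value 54+20=74
- gold bar+laptop+vase: weight 4+6+8=18, value 24+28+20=72
- laptop+coin set: weight 6+11=17, value 28+43=71
Best: $82.

$82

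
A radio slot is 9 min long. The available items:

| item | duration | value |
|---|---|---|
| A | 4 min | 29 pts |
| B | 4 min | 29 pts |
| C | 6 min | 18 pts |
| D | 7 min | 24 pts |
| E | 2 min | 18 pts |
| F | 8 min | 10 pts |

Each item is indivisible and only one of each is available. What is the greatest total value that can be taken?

This is a 0/1 knapsack; check combinations near the capacity.
- A+B: duration 4+4=8, value 29+29=58
- A+E: duration 4+2=6, value 29+18=47
- B+E: duration 4+2=6, value 29+18=47
Best: 58 pts.

58 pts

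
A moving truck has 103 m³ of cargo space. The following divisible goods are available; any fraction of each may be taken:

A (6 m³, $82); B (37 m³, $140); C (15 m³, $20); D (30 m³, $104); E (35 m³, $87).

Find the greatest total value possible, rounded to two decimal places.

400.57

Take in order of value per unit:
- A (82/6 per unit): all 6 → value 82, running total 82.00
- B (140/37 per unit): all 37 → value 140, running total 222.00
- D (104/30 per unit): all 30 → value 104, running total 326.00
- E (87/35 per unit): 30 of 35 → value 30×87/35 = 74.5714, running total 400.57
Total 400.57.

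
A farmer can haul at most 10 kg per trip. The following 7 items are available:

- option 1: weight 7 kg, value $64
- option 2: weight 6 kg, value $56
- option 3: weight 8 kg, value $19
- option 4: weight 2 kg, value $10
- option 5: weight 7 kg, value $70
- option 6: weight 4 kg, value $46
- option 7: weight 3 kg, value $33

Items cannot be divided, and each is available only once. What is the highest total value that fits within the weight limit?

$103

Check high-value combinations within 10 kg:
- option 5+option 7: weight 7+3=10, value 70+33=103
- option 2+option 6: weight 6+4=10, value 56+46=102
- option 1+option 7: weight 7+3=10, value 64+33=97
- option 2+option 7: weight 6+3=9, value 56+33=89
Best: $103.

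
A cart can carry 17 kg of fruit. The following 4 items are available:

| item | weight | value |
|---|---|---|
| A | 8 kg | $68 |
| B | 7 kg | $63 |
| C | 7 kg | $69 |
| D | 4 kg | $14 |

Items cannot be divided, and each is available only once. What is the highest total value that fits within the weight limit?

$137

This is a 0/1 knapsack; check combinations near the capacity.
- A+C: weight 8+7=15, value 68+69=137
- B+C: weight 7+7=14, value 63+69=132
- A+B: weight 8+7=15, value 68+63=131
Best: $137.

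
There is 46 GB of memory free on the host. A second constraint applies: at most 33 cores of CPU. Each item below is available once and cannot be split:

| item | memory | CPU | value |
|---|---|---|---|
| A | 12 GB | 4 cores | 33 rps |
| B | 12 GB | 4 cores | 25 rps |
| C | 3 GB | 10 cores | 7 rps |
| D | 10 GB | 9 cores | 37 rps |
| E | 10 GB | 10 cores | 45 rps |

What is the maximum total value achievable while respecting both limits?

140 rps

Feasible sets respecting both limits:
- A+B+D+E: memory 44, CPU 27, value 140
- A+C+D+E: memory 35, CPU 33, value 122
- A+D+E: memory 32, CPU 23, value 115
Best: 140 rps.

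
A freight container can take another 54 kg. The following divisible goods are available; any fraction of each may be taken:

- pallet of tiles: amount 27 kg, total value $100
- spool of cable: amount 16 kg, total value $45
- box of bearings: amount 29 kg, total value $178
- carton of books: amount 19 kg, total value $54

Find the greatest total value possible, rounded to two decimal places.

270.59

Take in order of value per unit:
- box of bearings (178/29 per unit): all 29 → value 178, running total 178.00
- pallet of tiles (100/27 per unit): 25 of 27 → value 25×100/27 = 92.5926, running total 270.59
Total 270.59.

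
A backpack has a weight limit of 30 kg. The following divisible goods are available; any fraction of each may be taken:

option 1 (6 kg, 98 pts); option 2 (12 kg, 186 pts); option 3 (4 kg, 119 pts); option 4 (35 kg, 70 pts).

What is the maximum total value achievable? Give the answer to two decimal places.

419.00

Take in order of value per unit:
- option 3 (119/4 per unit): all 4 → value 119, running total 119.00
- option 1 (98/6 per unit): all 6 → value 98, running total 217.00
- option 2 (186/12 per unit): all 12 → value 186, running total 403.00
- option 4 (70/35 per unit): 8 of 35 → value 8×70/35 = 16.0000, running total 419.00
Total 419.00.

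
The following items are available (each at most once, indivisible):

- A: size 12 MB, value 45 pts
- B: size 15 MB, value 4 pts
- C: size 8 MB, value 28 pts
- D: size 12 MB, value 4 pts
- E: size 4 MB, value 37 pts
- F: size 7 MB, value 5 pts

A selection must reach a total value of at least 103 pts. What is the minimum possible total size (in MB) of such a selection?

24

Subsets with value ≥ 103, sorted by total size:
- A+C+E: size 24, value 110
- A+C+E+F: size 31, value 115
Minimum size: 24 MB.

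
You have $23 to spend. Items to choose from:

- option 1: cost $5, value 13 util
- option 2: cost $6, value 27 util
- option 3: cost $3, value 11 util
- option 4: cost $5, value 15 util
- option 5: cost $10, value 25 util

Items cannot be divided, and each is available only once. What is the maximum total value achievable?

67 util

Check high-value combinations within $23:
- option 2+option 4+option 5: cost 6+5+10=21, value 27+15+25=67
- option 1+option 2+option 3+option 4: cost 5+6+3+5=19, value 13+27+11+15=66
- option 1+option 2+option 5: cost 5+6+10=21, value 13+27+25=65
- option 1+option 3+option 4+option 5: cost 5+3+5+10=23, value 13+11+15+25=64
Best: 67 util.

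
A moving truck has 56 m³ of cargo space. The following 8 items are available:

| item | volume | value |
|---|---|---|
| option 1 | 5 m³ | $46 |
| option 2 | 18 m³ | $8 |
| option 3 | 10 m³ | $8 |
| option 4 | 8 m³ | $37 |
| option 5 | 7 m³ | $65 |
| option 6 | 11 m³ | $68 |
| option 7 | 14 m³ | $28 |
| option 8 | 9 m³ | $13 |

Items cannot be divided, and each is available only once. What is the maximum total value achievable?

$257

Check high-value combinations within 56 m³:
- option 1+option 4+option 5+option 6+option 7+option 8: volume 5+8+7+11+14+9=54, value 46+37+65+68+28+13=257
- option 1+option 3+option 4+option 5+option 6+option 7: volume 5+10+8+7+11+14=55, value 46+8+37+65+68+28=252
- option 1+option 4+option 5+option 6+option 7: volume 5+8+7+11+14=45, value 46+37+65+68+28=244
Best: $257.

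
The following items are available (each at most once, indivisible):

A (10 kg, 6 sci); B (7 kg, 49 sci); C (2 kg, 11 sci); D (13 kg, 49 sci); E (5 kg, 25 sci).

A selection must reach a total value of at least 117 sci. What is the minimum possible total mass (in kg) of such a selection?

Subsets with value ≥ 117, sorted by total mass:
- B+D+E: mass 25, value 123
- B+C+D+E: mass 27, value 134
Minimum mass: 25 kg.

25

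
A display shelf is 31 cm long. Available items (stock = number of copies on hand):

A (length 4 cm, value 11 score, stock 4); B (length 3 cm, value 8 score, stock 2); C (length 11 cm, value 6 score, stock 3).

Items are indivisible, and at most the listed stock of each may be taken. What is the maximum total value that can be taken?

Top feasible selections:
- 4×A + 2×B: length 22, value 60
- 4×A + 1×B + 1×C: length 30, value 58
- 3×A + 2×B + 1×C: length 29, value 55
Best: 60 score.

60 score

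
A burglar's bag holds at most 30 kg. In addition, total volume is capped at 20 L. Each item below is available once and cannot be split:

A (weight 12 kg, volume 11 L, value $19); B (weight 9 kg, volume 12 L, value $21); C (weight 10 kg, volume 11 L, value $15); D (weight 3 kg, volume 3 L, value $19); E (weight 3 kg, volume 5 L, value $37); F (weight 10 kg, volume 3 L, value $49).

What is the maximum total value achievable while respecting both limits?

$107

Feasible sets respecting both limits:
- B+E+F: weight 22, volume 20, value 107
- A+E+F: weight 25, volume 19, value 105
- D+E+F: weight 16, volume 11, value 105
- C+E+F: weight 23, volume 19, value 101
Best: $107.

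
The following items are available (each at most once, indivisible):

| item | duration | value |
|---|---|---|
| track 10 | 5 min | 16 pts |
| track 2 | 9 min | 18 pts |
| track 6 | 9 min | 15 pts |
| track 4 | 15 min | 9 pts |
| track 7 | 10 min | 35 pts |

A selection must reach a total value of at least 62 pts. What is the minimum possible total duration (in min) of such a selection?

Subsets with value ≥ 62, sorted by total duration:
- track 10+track 2+track 7: duration 24, value 69
- track 10+track 6+track 7: duration 24, value 66
Minimum duration: 24 min.

24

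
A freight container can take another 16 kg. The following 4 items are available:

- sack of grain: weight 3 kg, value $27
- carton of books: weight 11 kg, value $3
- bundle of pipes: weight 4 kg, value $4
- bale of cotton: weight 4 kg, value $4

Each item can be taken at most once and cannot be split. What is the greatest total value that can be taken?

Check high-value combinations within 16 kg:
- sack of grain+bundle of pipes+bale of cotton: weight 3+4+4=11, value 27+4+4=35
- sack of grain+bundle of pipes: weight 3+4=7, value 27+4=31
- sack of grain+bale of cotton: weight 3+4=7, value 27+4=31
- sack of grain+carton of books: weight 3+11=14, value 27+3=30
- sack of grain: weight 3, value 27
Best: $35.

$35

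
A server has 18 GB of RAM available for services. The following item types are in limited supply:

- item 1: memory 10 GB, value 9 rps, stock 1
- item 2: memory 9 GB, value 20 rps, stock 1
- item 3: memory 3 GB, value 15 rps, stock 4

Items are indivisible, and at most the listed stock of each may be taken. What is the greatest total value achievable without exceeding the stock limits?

65 rps

Top feasible selections:
- 1×item 2 + 3×item 3: memory 18, value 65
- 4×item 3: memory 12, value 60
Best: 65 rps.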